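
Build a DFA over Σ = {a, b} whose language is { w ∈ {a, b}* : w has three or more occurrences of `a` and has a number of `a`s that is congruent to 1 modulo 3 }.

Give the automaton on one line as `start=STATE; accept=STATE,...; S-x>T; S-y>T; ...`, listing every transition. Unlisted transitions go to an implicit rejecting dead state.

Handle the two conditions separately and then intersect. The first has 5 states tracking the count of `a`s, saturating at 4; the second has 3 states tracking the count of `a`s modulo 3. A product state is a pair (one from each), accepting exactly when both do. After merging equivalent states the machine shrinks.
With 5 states:
        a   b  
>  s0   s1  s0 
   s1   s2  s1 
   s2   s3  s2 
   s3   s4  s3 
 * s4   s2  s4 
(> = start, * = accepting)

start=s0; accept=s4; s0-a>s1; s0-b>s0; s1-a>s2; s1-b>s1; s2-a>s3; s2-b>s2; s3-a>s4; s3-b>s3; s4-a>s2; s4-b>s4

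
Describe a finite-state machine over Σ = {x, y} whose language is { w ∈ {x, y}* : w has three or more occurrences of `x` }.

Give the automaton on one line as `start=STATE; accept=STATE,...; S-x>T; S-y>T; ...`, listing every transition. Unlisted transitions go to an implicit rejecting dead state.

start=s0; accept=s3,s4; s0-x>s1; s0-y>s0; s1-x>s2; s1-y>s1; s2-x>s3; s2-y>s2; s3-x>s4; s3-y>s3; s4-x>s4; s4-y>s4

Count `x`s, saturating at 4: states s0 through s3 mean 0 through 3 `x`s seen; s4 means more than 3. Each `x` increments (capped at s4); other symbols loop. Accept from {s3, s4}.
        x   y  
>  s0   s1  s0 
   s1   s2  s1 
   s2   s3  s2 
 * s3   s4  s3 
 * s4   s4  s4 
(> = start, * = accepting)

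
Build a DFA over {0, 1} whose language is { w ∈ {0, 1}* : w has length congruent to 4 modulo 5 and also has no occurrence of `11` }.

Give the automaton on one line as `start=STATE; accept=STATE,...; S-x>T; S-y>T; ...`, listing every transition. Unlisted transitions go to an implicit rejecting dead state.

Build one automaton per condition and run them in lockstep. One (5 states) tracks the input length modulo 5; the other (3 states) tracks partial matches of the forbidden pattern `11`. Each combined state is a pair, one component from each; accept when both components accept. After merging equivalent states the machine shrinks.
          0    1  
>  S0     S1   S2 
   S1     S3   S4 
   S2     S3   S5 
   S3     S6   S7 
   S4     S6   S5 
   S5     S5   S5 
   S6     S8   S9 
   S7     S8   S5 
 * S8     S0  S10 
 * S9     S0   S5 
   S10    S1   S5 
(> = start, * = accepting)

start=S0; accept=S8,S9; S0-0>S1; S0-1>S2; S1-0>S3; S1-1>S4; S2-0>S3; S2-1>S5; S3-0>S6; S3-1>S7; S4-0>S6; S4-1>S5; S5-0>S5; S5-1>S5; S6-0>S8; S6-1>S9; S7-0>S8; S7-1>S5; S8-0>S0; S8-1>S10; S9-0>S0; S9-1>S5; S10-0>S1; S10-1>S5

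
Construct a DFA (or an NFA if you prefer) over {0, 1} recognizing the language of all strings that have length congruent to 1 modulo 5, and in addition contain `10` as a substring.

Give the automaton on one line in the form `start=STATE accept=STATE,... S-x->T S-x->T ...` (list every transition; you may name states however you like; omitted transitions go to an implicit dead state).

start=S0 accept=S14 S0-0->S1 S0-1->S2 S1-0->S3 S1-1->S4 S2-0->S5 S2-1->S4 S3-0->S6 S3-1->S7 S4-0->S8 S4-1->S7 S5-0->S8 S5-1->S8 S6-0->S9 S6-1->S10 S7-0->S11 S7-1->S10 S8-0->S11 S8-1->S11 S9-0->S0 S9-1->S12 S10-0->S13 S10-1->S12 S11-0->S13 S11-1->S13 S12-0->S14 S12-1->S2 S13-0->S14 S13-1->S14 S14-0->S5 S14-1->S5

Run two small machines in parallel and take their product. The first has 5 states tracking the input length modulo 5; the second has 3 states tracking whether and how much of `10` has been seen. A product state is a pair (one from each), accepting exactly when both do.
15 states suffice.
          0    1  
>  S0     S1   S2 
   S1     S3   S4 
   S2     S5   S4 
   S3     S6   S7 
   S4     S8   S7 
   S5     S8   S8 
   S6     S9  S10 
   S7    S11  S10 
   S8    S11  S11 
   S9     S0  S12 
   S10   S13  S12 
   S11   S13  S13 
   S12   S14   S2 
   S13   S14  S14 
 * S14    S5   S5 
(> = start, * = accepting)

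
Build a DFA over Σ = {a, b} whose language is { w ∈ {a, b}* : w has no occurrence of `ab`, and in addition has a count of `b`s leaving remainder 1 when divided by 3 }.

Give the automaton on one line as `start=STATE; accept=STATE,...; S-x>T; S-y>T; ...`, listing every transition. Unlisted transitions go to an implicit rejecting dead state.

start=q0; accept=q2,q4; q0-a>q1; q0-b>q2; q1-a>q1; q1-b>q3; q2-a>q4; q2-b>q5; q3-a>q3; q3-b>q6; q4-a>q4; q4-b>q6; q5-a>q7; q5-b>q0; q6-a>q6; q6-b>q8; q7-a>q7; q7-b>q8; q8-a>q8; q8-b>q3

Handle the two conditions separately and then intersect. The first has 3 states tracking partial matches of the forbidden pattern `ab`; the second has 3 states tracking the count of `b`s modulo 3. A product state is a pair (one from each), accepting exactly when both do.
A 9-state machine:
        a   b  
>  q0   q1  q2 
   q1   q1  q3 
 * q2   q4  q5 
   q3   q3  q6 
 * q4   q4  q6 
   q5   q7  q0 
   q6   q6  q8 
   q7   q7  q8 
   q8   q8  q3 
(> = start, * = accepting)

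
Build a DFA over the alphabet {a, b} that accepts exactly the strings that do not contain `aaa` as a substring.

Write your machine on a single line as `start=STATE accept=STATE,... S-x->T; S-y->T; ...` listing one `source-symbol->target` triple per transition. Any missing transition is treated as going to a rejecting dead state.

start=s0; accept=s0,s1,s2; s0-a->s1; s0-b->s0; s1-a->s2; s1-b->s0; s2-a->s3; s2-b->s0; s3-a->s3; s3-b->s3

This is the complement of 'contains `aaa`'. Use the same substring-matching states — s0 through s3 holding how much of `aaa` has just been matched — but flip the accepting set: everything except the trap s3 accepts.
4 states suffice.
        a   b  
>* s0   s1  s0 
 * s1   s2  s0 
 * s2   s3  s0 
   s3   s3  s3 
(> = start, * = accepting)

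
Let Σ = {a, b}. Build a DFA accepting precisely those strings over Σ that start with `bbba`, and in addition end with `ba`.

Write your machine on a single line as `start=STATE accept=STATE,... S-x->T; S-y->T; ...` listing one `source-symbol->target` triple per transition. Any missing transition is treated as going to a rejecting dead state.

start=s0; accept=s5; s0-a->s1; s0-b->s2; s1-a->s1; s1-b->s1; s2-a->s1; s2-b->s3; s3-a->s1; s3-b->s4; s4-a->s5; s4-b->s1; s5-a->s6; s5-b->s7; s6-a->s6; s6-b->s7; s7-a->s5; s7-b->s7

Handle the two conditions separately and then intersect. One (6 states) tracks whether the input so far still matches the prefix `bbba`; the other (3 states) tracks how much of the suffix `ba` has currently been matched. Each combined state is a pair, one component from each; accept when both components accept. After merging equivalent states the machine shrinks.
An 8-state machine:
        a   b  
>  s0   s1  s2 
   s1   s1  s1 
   s2   s1  s3 
   s3   s1  s4 
   s4   s5  s1 
 * s5   s6  s7 
   s6   s6  s7 
   s7   s5  s7 
(> = start, * = accepting)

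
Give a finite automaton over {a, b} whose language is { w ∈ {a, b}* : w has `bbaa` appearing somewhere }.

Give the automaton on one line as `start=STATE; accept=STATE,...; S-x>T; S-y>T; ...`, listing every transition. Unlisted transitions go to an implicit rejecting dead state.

Track how much of `bbaa` has been matched so far: state q0 is no progress, q4 is the absorbing accept state reached once `bbaa` has occurred. Intermediate states record partial matches; on a mismatch, fall back to the longest reusable overlap.
5 states suffice.
        a   b  
>  q0   q0  q1 
   q1   q0  q2 
   q2   q3  q2 
   q3   q4  q1 
 * q4   q4  q4 
(> = start, * = accepting)

start=q0; accept=q4; q0-a>q0; q0-b>q1; q1-a>q0; q1-b>q2; q2-a>q3; q2-b>q2; q3-a>q4; q3-b>q1; q4-a>q4; q4-b>q4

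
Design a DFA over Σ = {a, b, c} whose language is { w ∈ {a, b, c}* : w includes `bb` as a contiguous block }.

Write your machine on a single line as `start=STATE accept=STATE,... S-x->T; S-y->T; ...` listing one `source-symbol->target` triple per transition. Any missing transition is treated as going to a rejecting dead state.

Track how much of `bb` has been matched so far: state q0 is no progress, q2 is the absorbing accept state reached once `bb` has occurred. Intermediate states record partial matches; on a mismatch, fall back to the longest reusable overlap.
With 3 states:
        a   b   c  
>  q0   q0  q1  q0 
   q1   q0  q2  q0 
 * q2   q2  q2  q2 
(> = start, * = accepting)

start=q0; accept=q2; q0-a->q0; q0-b->q1; q0-c->q0; q1-a->q0; q1-b->q2; q1-c->q0; q2-a->q2; q2-b->q2; q2-c->q2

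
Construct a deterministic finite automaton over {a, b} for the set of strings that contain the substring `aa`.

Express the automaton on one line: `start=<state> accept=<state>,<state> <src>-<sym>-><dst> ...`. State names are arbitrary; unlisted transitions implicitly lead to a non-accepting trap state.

Track how much of `aa` has been matched so far: state S0 is no progress, S2 is the absorbing accept state reached once `aa` has occurred. Intermediate states record partial matches; on a mismatch, fall back to the longest reusable overlap.
        a   b  
>  S0   S1  S0 
   S1   S2  S0 
 * S2   S2  S2 
(> = start, * = accepting)

start=S0 accept=S2 S0-a->S1 S0-b->S0 S1-a->S2 S1-b->S0 S2-a->S2 S2-b->S2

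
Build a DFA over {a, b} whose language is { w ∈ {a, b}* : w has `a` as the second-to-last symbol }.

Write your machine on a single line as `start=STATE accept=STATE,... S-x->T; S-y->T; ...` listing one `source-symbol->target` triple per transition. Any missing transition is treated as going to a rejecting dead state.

Because acceptance depends on a position counted from the end, the machine has to buffer the most recent 2 symbols. Make each state the string of the last up-to-2 symbols read; on input `x` shift the window left and append `x`. Accept when the buffered window has length 2 and begins with `a`.
7 states suffice.
        a   b  
>  S0   S1  S2 
   S1   S3  S4 
   S2   S5  S6 
 * S3   S3  S4 
 * S4   S5  S6 
   S5   S3  S4 
   S6   S5  S6 
(> = start, * = accepting)

start=S0; accept=S3,S4; S0-a->S1; S0-b->S2; S1-a->S3; S1-b->S4; S2-a->S5; S2-b->S6; S3-a->S3; S3-b->S4; S4-a->S5; S4-b->S6; S5-a->S3; S5-b->S4; S6-a->S5; S6-b->S6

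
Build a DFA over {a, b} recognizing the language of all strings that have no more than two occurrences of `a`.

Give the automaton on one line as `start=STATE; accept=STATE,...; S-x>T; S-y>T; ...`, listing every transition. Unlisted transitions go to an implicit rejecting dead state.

Count `a`s, saturating at 3: states s0 through s2 mean 0 through 2 `a`s seen; s3 means more than 2. Each `a` increments (capped at s3); other symbols loop. Accept from {s0, s1, s2}.
A 4-state machine:
        a   b  
>* s0   s1  s0 
 * s1   s2  s1 
 * s2   s3  s2 
   s3   s3  s3 
(> = start, * = accepting)

start=s0; accept=s0,s1,s2; s0-a>s1; s0-b>s0; s1-a>s2; s1-b>s1; s2-a>s3; s2-b>s2; s3-a>s3; s3-b>s3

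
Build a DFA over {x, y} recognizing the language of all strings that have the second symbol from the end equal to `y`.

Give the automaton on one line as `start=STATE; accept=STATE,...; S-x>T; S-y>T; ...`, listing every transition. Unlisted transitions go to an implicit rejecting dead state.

start=q0; accept=q5,q6; q0-x>q1; q0-y>q2; q1-x>q3; q1-y>q4; q2-x>q5; q2-y>q6; q3-x>q3; q3-y>q4; q4-x>q5; q4-y>q6; q5-x>q3; q5-y>q4; q6-x>q5; q6-y>q6

A DFA must remember the last 2 symbols (since which symbol is second-to-last isn't known until the input ends). Use one state per possible window of the last ≤2 symbols; accept from those whose window starts with `y`.
7 states suffice.
        x   y  
>  q0   q1  q2 
   q1   q3  q4 
   q2   q5  q6 
   q3   q3  q4 
   q4   q5  q6 
 * q5   q3  q4 
 * q6   q5  q6 
(> = start, * = accepting)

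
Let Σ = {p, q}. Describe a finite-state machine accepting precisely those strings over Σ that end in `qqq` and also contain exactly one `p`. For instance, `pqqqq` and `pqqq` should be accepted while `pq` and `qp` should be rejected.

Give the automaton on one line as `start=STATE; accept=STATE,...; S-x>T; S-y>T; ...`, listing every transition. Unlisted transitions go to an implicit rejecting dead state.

Run two small machines in parallel and take their product. The first has 4 states tracking how much of the suffix `qqq` has currently been matched; the second has 3 states tracking the count of `p`s, saturating at 2. A product state is a pair (one from each), accepting exactly when both do.
          p    q  
>  S0     S1   S2 
   S1     S3   S4 
   S2     S1   S5 
   S3     S3   S6 
   S4     S3   S7 
   S5     S1   S8 
   S6     S3   S9 
   S7     S3  S10 
   S8     S1   S8 
   S9     S3  S11 
 * S10    S3  S10 
   S11    S3  S11 
(> = start, * = accepting)

start=S0; accept=S10; S0-p>S1; S0-q>S2; S1-p>S3; S1-q>S4; S2-p>S1; S2-q>S5; S3-p>S3; S3-q>S6; S4-p>S3; S4-q>S7; S5-p>S1; S5-q>S8; S6-p>S3; S6-q>S9; S7-p>S3; S7-q>S10; S8-p>S1; S8-q>S8; S9-p>S3; S9-q>S11; S10-p>S3; S10-q>S10; S11-p>S3; S11-q>S11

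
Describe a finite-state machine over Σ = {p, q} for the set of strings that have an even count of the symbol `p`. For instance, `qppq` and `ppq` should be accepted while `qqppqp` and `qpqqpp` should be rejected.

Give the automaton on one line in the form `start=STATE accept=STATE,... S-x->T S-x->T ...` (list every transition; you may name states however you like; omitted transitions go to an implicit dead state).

start=S0 accept=S0 S0-p->S1 S0-q->S0 S1-p->S0 S1-q->S1

Keep the running count of `p`s modulo 2: each `p` advances along the cycle S0 → S1 → S0 while other symbols loop. Accept at S0.
With 2 states:
        p   q  
>* S0   S1  S0 
   S1   S0  S1 
(> = start, * = accepting)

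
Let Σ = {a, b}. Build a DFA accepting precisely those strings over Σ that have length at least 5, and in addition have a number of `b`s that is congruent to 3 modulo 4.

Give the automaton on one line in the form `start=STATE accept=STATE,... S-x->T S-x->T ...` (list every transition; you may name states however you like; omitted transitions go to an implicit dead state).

Run two small machines in parallel and take their product. One (7 states) tracks the input length, saturating at 6; the other (4 states) tracks the count of `b`s modulo 4. Each combined state is a pair, one component from each; accept when both components accept. Equivalent product states are then merged.
12 states suffice.
          a    b  
>  q0     q1   q2 
   q1     q3   q4 
   q2     q4   q5 
   q3     q3   q6 
   q4     q6   q7 
   q5     q7   q8 
   q6     q6   q9 
   q7     q9  q10 
   q8    q10   q3 
   q9     q9  q11 
   q10   q11   q3 
 * q11   q11   q3 
(> = start, * = accepting)

start=q0 accept=q11 q0-a->q1 q0-b->q2 q1-a->q3 q1-b->q4 q2-a->q4 q2-b->q5 q3-a->q3 q3-b->q6 q4-a->q6 q4-b->q7 q5-a->q7 q5-b->q8 q6-a->q6 q6-b->q9 q7-a->q9 q7-b->q10 q8-a->q10 q8-b->q3 q9-a->q9 q9-b->q11 q10-a->q11 q10-b->q3 q11-a->q11 q11-b->q3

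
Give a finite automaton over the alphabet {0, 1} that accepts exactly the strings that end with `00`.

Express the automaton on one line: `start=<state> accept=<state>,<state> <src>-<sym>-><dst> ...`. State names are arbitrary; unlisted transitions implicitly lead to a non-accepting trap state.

Let each state record the length of the longest suffix of the input read so far that is also a prefix of `00`. S1 means the last symbol is `0`; S2 means the last 2 symbols are `00`. Accept only at S2, where the string currently ends in `00`.
        0   1  
>  S0   S1  S0 
   S1   S2  S0 
 * S2   S2  S0 
(> = start, * = accepting)

start=S0 accept=S2 S0-0->S1 S0-1->S0 S1-0->S2 S1-1->S0 S2-0->S2 S2-1->S0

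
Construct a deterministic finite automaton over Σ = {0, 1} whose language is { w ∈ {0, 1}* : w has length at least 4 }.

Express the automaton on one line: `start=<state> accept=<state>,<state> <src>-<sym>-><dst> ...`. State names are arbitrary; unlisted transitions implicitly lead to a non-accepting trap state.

Count input length up to 5: every symbol moves from A toward F, which means 'more than 4' and absorbs. Accept from {E, F}.
A 6-state machine:
       0  1 
>  A   B  B 
   B   C  C 
   C   D  D 
   D   E  E 
 * E   F  F 
 * F   F  F 
(> = start, * = accepting)

start=A accept=E,F A-0->B A-1->B B-0->C B-1->C C-0->D C-1->D D-0->E D-1->E E-0->F E-1->F F-0->F F-1->F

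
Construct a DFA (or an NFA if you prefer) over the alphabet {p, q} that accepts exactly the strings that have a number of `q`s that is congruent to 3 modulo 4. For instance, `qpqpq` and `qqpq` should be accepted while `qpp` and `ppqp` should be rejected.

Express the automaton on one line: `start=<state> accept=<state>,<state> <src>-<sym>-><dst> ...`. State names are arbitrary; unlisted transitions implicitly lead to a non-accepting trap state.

start=s0 accept=s3 s0-p->s0 s0-q->s1 s1-p->s1 s1-q->s2 s2-p->s2 s2-q->s3 s3-p->s3 s3-q->s0

Keep the running count of `q`s modulo 4: each `q` advances along the cycle s0 → s1 → s2 → s3 → s0 while other symbols loop. Accept at s3.
With 4 states:
        p   q  
>  s0   s0  s1 
   s1   s1  s2 
   s2   s2  s3 
 * s3   s3  s0 
(> = start, * = accepting)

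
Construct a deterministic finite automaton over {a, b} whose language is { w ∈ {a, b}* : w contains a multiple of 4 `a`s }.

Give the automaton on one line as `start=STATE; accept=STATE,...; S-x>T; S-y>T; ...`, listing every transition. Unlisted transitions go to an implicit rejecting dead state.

The only thing that matters is how many `a`s have appeared, reduced mod 4. Use one state per residue: S0 for 0, …, S3 for 3. Reading `a` moves to the next residue; anything else stays put. S0 is accepting.
        a   b  
>* S0   S1  S0 
   S1   S2  S1 
   S2   S3  S2 
   S3   S0  S3 
(> = start, * = accepting)

start=S0; accept=S0; S0-a>S1; S0-b>S0; S1-a>S2; S1-b>S1; S2-a>S3; S2-b>S2; S3-a>S0; S3-b>S3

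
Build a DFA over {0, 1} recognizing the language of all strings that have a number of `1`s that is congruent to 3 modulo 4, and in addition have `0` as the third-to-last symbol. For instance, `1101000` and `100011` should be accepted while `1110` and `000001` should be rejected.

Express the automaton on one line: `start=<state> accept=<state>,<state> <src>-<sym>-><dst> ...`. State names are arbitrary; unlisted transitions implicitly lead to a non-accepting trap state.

Run two small machines in parallel and take their product. One (4 states) tracks the count of `1`s modulo 4; the other (15 states) tracks the last 3 symbols read. Each combined state is a pair, one component from each; accept when both components accept. After merging equivalent states the machine shrinks.
A 15-state machine:
          0    1  
>  s0     s0   s1 
   s1     s2   s3 
   s2     s2   s4 
   s3     s5   s6 
   s4     s5   s7 
   s5     s8   s9 
   s6    s10   s0 
 * s7    s10   s0 
   s8     s8  s11 
   s9    s12   s0 
   s10   s13   s0 
 * s11   s12   s0 
 * s12   s13   s0 
   s13   s14   s0 
 * s14   s14   s0 
(> = start, * = accepting)

start=s0 accept=s7,s11,s12,s14 s0-0->s0 s0-1->s1 s1-0->s2 s1-1->s3 s2-0->s2 s2-1->s4 s3-0->s5 s3-1->s6 s4-0->s5 s4-1->s7 s5-0->s8 s5-1->s9 s6-0->s10 s6-1->s0 s7-0->s10 s7-1->s0 s8-0->s8 s8-1->s11 s9-0->s12 s9-1->s0 s10-0->s13 s10-1->s0 s11-0->s12 s11-1->s0 s12-0->s13 s12-1->s0 s13-0->s14 s13-1->s0 s14-0->s14 s14-1->s0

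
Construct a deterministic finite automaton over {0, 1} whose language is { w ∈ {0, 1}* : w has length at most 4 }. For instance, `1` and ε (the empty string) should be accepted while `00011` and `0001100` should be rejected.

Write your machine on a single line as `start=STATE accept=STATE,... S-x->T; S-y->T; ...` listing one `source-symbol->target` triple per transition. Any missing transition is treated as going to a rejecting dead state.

start=q0; accept=q0,q1,q2,q3,q4; q0-0->q1; q0-1->q1; q1-0->q2; q1-1->q2; q2-0->q3; q2-1->q3; q3-0->q4; q3-1->q4; q4-0->q5; q4-1->q5; q5-0->q5; q5-1->q5

We only need to distinguish lengths 0, 1, …, 4, and '>4'. Chain q0 → q1 → q2 → q3 → q4 → q5 on every symbol, with q5 looping. Accepting states: {q0, q1, q2, q3, q4}.
        0   1  
>* q0   q1  q1 
 * q1   q2  q2 
 * q2   q3  q3 
 * q3   q4  q4 
 * q4   q5  q5 
   q5   q5  q5 
(> = start, * = accepting)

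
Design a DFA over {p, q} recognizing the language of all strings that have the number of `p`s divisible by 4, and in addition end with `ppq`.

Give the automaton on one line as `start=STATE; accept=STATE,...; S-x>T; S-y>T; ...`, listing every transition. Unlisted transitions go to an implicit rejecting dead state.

Run two small machines in parallel and take their product. The first has 4 states tracking the count of `p`s modulo 4; the second has 4 states tracking how much of the suffix `ppq` has currently been matched. A product state is a pair (one from each), accepting exactly when both do.
       p  q 
>  A   B  A 
   B   C  D 
   C   E  F 
   D   G  D 
   E   H  I 
   F   J  K 
   G   E  K 
   H   L  M 
   I   N  O 
   J   H  O 
   K   J  K 
   L   C  P 
 * M   B  A 
   N   L  A 
   O   N  O 
   P   G  D 
(> = start, * = accepting)

start=A; accept=M; A-p>B; A-q>A; B-p>C; B-q>D; C-p>E; C-q>F; D-p>G; D-q>D; E-p>H; E-q>I; F-p>J; F-q>K; G-p>E; G-q>K; H-p>L; H-q>M; I-p>N; I-q>O; J-p>H; J-q>O; K-p>J; K-q>K; L-p>C; L-q>P; M-p>B; M-q>A; N-p>L; N-q>A; O-p>N; O-q>O; P-p>G; P-q>D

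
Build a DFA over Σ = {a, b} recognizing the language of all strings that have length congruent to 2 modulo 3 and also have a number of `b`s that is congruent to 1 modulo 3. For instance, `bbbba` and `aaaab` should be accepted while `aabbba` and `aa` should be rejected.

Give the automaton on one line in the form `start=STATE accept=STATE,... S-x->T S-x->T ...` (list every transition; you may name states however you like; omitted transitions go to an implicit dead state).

Build one automaton per condition and run them in lockstep. The first has 3 states tracking the input length modulo 3; the second has 3 states tracking the count of `b`s modulo 3. A product state is a pair (one from each), accepting exactly when both do.
A 9-state machine:
        a   b  
>  q0   q1  q2 
   q1   q3  q4 
   q2   q4  q5 
   q3   q0  q6 
 * q4   q6  q7 
   q5   q7  q0 
   q6   q2  q8 
   q7   q8  q1 
   q8   q5  q3 
(> = start, * = accepting)

start=q0 accept=q4 q0-a->q1 q0-b->q2 q1-a->q3 q1-b->q4 q2-a->q4 q2-b->q5 q3-a->q0 q3-b->q6 q4-a->q6 q4-b->q7 q5-a->q7 q5-b->q0 q6-a->q2 q6-b->q8 q7-a->q8 q7-b->q1 q8-a->q5 q8-b->q3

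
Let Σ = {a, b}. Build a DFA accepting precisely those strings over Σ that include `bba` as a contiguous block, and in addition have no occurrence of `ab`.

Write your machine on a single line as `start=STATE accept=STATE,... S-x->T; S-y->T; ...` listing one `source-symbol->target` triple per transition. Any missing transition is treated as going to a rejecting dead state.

Run two small machines in parallel and take their product. One (4 states) tracks whether and how much of `bba` has been seen; the other (3 states) tracks partial matches of the forbidden pattern `ab`. Each combined state is a pair, one component from each; accept when both components accept.
A 9-state machine:
        a   b  
>  s0   s1  s2 
   s1   s1  s3 
   s2   s1  s4 
   s3   s5  s6 
   s4   s7  s4 
   s5   s5  s3 
   s6   s8  s6 
 * s7   s7  s8 
   s8   s8  s8 
(> = start, * = accepting)

start=s0; accept=s7; s0-a->s1; s0-b->s2; s1-a->s1; s1-b->s3; s2-a->s1; s2-b->s4; s3-a->s5; s3-b->s6; s4-a->s7; s4-b->s4; s5-a->s5; s5-b->s3; s6-a->s8; s6-b->s6; s7-a->s7; s7-b->s8; s8-a->s8; s8-b->s8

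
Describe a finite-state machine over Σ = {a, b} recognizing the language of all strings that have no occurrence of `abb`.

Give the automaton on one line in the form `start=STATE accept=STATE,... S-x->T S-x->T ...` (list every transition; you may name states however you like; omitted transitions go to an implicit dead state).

start=q0 accept=q0,q1,q2 q0-a->q1 q0-b->q0 q1-a->q1 q1-b->q2 q2-a->q1 q2-b->q3 q3-a->q3 q3-b->q3

Track partial matches of the forbidden pattern `abb`. State q3 is a dead state reached once `abb` has occurred; every other state accepts. q0 means no part of `abb` is currently matched.
With 4 states:
        a   b  
>* q0   q1  q0 
 * q1   q1  q2 
 * q2   q1  q3 
   q3   q3  q3 
(> = start, * = accepting)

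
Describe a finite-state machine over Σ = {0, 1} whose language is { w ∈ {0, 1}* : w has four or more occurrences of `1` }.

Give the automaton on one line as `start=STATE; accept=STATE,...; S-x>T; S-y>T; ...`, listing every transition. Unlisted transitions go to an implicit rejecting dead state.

Only the number of `1`s matters, and only up to 5. Make a chain A → B → C → D → E → F advanced by each `1` (with F absorbing); every other symbol self-loops. The accepting set is {E, F}.
       0  1 
>  A   A  B 
   B   B  C 
   C   C  D 
   D   D  E 
 * E   E  F 
 * F   F  F 
(> = start, * = accepting)

start=A; accept=E,F; A-0>A; A-1>B; B-0>B; B-1>C; C-0>C; C-1>D; D-0>D; D-1>E; E-0>E; E-1>F; F-0>F; F-1>F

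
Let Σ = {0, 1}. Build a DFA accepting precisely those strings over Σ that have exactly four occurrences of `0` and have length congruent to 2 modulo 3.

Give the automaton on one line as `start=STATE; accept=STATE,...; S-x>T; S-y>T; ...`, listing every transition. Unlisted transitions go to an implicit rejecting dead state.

start=A; accept=N; A-0>B; A-1>C; B-0>D; B-1>E; C-0>E; C-1>F; D-0>G; D-1>H; E-0>H; E-1>I; F-0>I; F-1>A; G-0>J; G-1>K; H-0>K; H-1>L; I-0>L; I-1>B; J-0>M; J-1>N; K-0>N; K-1>O; L-0>O; L-1>D; M-0>M; M-1>M; N-0>M; N-1>P; O-0>P; O-1>G; P-0>M; P-1>J

Handle the two conditions separately and then intersect. One (6 states) tracks the count of `0`s, saturating at 5; the other (3 states) tracks the input length modulo 3. Each combined state is a pair, one component from each; accept when both components accept. Minimizing collapses redundant product states.
16 states suffice.
       0  1 
>  A   B  C 
   B   D  E 
   C   E  F 
   D   G  H 
   E   H  I 
   F   I  A 
   G   J  K 
   H   K  L 
   I   L  B 
   J   M  N 
   K   N  O 
   L   O  D 
   M   M  M 
 * N   M  P 
   O   P  G 
   P   M  J 
(> = start, * = accepting)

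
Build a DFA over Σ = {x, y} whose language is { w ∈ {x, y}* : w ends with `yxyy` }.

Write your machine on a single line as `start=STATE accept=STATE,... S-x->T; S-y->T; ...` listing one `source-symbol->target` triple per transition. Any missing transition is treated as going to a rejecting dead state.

start=q0; accept=q4; q0-x->q0; q0-y->q1; q1-x->q2; q1-y->q1; q2-x->q0; q2-y->q3; q3-x->q2; q3-y->q4; q4-x->q2; q4-y->q1

Let each state record the length of the longest suffix of the input read so far that is also a prefix of `yxyy`. q1 means the last symbol is `y`; q2 means the last 2 symbols are `yx`; q3 means the last 3 symbols are `yxy`; q4 means the last 4 symbols are `yxyy`. Accept only at q4, where the string currently ends in `yxyy`.
5 states suffice.
        x   y  
>  q0   q0  q1 
   q1   q2  q1 
   q2   q0  q3 
   q3   q2  q4 
 * q4   q2  q1 
(> = start, * = accepting)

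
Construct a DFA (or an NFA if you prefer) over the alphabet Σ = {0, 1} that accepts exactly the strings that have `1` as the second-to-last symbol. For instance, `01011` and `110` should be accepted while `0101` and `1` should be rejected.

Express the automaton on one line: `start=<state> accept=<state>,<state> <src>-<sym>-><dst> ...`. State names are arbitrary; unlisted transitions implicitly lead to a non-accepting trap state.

start=q0 accept=q5,q6 q0-0->q1 q0-1->q2 q1-0->q3 q1-1->q4 q2-0->q5 q2-1->q6 q3-0->q3 q3-1->q4 q4-0->q5 q4-1->q6 q5-0->q3 q5-1->q4 q6-0->q5 q6-1->q6

Because acceptance depends on a position counted from the end, the machine has to buffer the most recent 2 symbols. Make each state the string of the last up-to-2 symbols read; on input `x` shift the window left and append `x`. Accept when the buffered window has length 2 and begins with `1`.
A 7-state machine:
        0   1  
>  q0   q1  q2 
   q1   q3  q4 
   q2   q5  q6 
   q3   q3  q4 
   q4   q5  q6 
 * q5   q3  q4 
 * q6   q5  q6 
(> = start, * = accepting)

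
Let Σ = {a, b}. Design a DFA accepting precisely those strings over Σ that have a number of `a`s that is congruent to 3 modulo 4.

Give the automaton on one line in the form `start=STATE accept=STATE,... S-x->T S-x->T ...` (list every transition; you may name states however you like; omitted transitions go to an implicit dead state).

Keep the running count of `a`s modulo 4: each `a` advances along the cycle s0 → s1 → s2 → s3 → s0 while other symbols loop. Accept at s3.
A 4-state machine:
        a   b  
>  s0   s1  s0 
   s1   s2  s1 
   s2   s3  s2 
 * s3   s0  s3 
(> = start, * = accepting)

start=s0 accept=s3 s0-a->s1 s0-b->s0 s1-a->s2 s1-b->s1 s2-a->s3 s2-b->s2 s3-a->s0 s3-b->s3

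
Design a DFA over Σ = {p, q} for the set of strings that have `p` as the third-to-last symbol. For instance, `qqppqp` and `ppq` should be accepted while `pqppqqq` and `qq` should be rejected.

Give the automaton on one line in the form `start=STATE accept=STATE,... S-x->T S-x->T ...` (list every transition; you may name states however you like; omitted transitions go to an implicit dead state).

start=A accept=H,I,J,K A-p->B A-q->C B-p->D B-q->E C-p->F C-q->G D-p->H D-q->I E-p->J E-q->K F-p->L F-q->M G-p->N G-q->O H-p->H H-q->I I-p->J I-q->K J-p->L J-q->M K-p->N K-q->O L-p->H L-q->I M-p->J M-q->K N-p->L N-q->M O-p->N O-q->O

A DFA must remember the last 3 symbols (since which symbol is third-to-last isn't known until the input ends). Use one state per possible window of the last ≤3 symbols; accept from those whose window starts with `p`.
15 states suffice.
       p  q 
>  A   B  C 
   B   D  E 
   C   F  G 
   D   H  I 
   E   J  K 
   F   L  M 
   G   N  O 
 * H   H  I 
 * I   J  K 
 * J   L  M 
 * K   N  O 
   L   H  I 
   M   J  K 
   N   L  M 
   O   N  O 
(> = start, * = accepting)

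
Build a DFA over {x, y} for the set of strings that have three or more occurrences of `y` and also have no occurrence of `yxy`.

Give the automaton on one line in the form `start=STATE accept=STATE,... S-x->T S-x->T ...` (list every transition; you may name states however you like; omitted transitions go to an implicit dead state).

Handle the two conditions separately and then intersect. One (5 states) tracks the count of `y`s, saturating at 4; the other (4 states) tracks partial matches of the forbidden pattern `yxy`. Each combined state is a pair, one component from each; accept when both components accept. Minimizing collapses redundant product states.
With 11 states:
          x    y  
>  q0     q0   q1 
   q1     q2   q3 
   q2     q4   q5 
   q3     q6   q7 
   q4     q4   q3 
   q5     q5   q5 
   q6     q8   q5 
 * q7     q9   q7 
   q8     q8   q7 
 * q9    q10   q5 
 * q10   q10   q7 
(> = start, * = accepting)

start=q0 accept=q7,q9,q10 q0-x->q0 q0-y->q1 q1-x->q2 q1-y->q3 q2-x->q4 q2-y->q5 q3-x->q6 q3-y->q7 q4-x->q4 q4-y->q3 q5-x->q5 q5-y->q5 q6-x->q8 q6-y->q5 q7-x->q9 q7-y->q7 q8-x->q8 q8-y->q7 q9-x->q10 q9-y->q5 q10-x->q10 q10-y->q7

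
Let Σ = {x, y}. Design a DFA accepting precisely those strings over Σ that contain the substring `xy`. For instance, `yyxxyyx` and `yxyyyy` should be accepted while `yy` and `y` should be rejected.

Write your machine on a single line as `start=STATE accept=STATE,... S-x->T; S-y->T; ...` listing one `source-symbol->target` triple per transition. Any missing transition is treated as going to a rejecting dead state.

start=S0; accept=S2; S0-x->S1; S0-y->S0; S1-x->S1; S1-y->S2; S2-x->S2; S2-y->S2

Track how much of `xy` has been matched so far: state S0 is no progress, S2 is the absorbing accept state reached once `xy` has occurred. Intermediate states record partial matches; on a mismatch, fall back to the longest reusable overlap.
With 3 states:
        x   y  
>  S0   S1  S0 
   S1   S1  S2 
 * S2   S2  S2 
(> = start, * = accepting)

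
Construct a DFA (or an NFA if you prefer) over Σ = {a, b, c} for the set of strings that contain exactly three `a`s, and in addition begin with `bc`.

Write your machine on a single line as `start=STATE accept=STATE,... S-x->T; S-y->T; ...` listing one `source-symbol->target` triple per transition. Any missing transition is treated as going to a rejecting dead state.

start=q0; accept=q10; q0-a->q1; q0-b->q2; q0-c->q3; q1-a->q4; q1-b->q1; q1-c->q1; q2-a->q1; q2-b->q3; q2-c->q5; q3-a->q1; q3-b->q3; q3-c->q3; q4-a->q6; q4-b->q4; q4-c->q4; q5-a->q7; q5-b->q5; q5-c->q5; q6-a->q8; q6-b->q6; q6-c->q6; q7-a->q9; q7-b->q7; q7-c->q7; q8-a->q8; q8-b->q8; q8-c->q8; q9-a->q10; q9-b->q9; q9-c->q9; q10-a->q11; q10-b->q10; q10-c->q10; q11-a->q11; q11-b->q11; q11-c->q11

Run two small machines in parallel and take their product. The first has 5 states tracking the count of `a`s, saturating at 4; the second has 4 states tracking whether the input so far still matches the prefix `bc`. A product state is a pair (one from each), accepting exactly when both do.
          a    b    c  
>  q0     q1   q2   q3 
   q1     q4   q1   q1 
   q2     q1   q3   q5 
   q3     q1   q3   q3 
   q4     q6   q4   q4 
   q5     q7   q5   q5 
   q6     q8   q6   q6 
   q7     q9   q7   q7 
   q8     q8   q8   q8 
   q9    q10   q9   q9 
 * q10   q11  q10  q10 
   q11   q11  q11  q11 
(> = start, * = accepting)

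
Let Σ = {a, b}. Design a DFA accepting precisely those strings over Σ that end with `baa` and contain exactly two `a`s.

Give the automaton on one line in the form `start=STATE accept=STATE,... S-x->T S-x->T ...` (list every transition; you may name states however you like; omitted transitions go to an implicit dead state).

start=q0 accept=q9 q0-a->q1 q0-b->q2 q1-a->q3 q1-b->q4 q2-a->q5 q2-b->q2 q3-a->q6 q3-b->q7 q4-a->q8 q4-b->q4 q5-a->q9 q5-b->q4 q6-a->q6 q6-b->q10 q7-a->q11 q7-b->q7 q8-a->q12 q8-b->q7 q9-a->q6 q9-b->q7 q10-a->q11 q10-b->q10 q11-a->q12 q11-b->q10 q12-a->q6 q12-b->q10

Run two small machines in parallel and take their product. The first has 4 states tracking how much of the suffix `baa` has currently been matched; the second has 4 states tracking the count of `a`s, saturating at 3. A product state is a pair (one from each), accepting exactly when both do.
A 13-state machine:
          a    b  
>  q0     q1   q2 
   q1     q3   q4 
   q2     q5   q2 
   q3     q6   q7 
   q4     q8   q4 
   q5     q9   q4 
   q6     q6  q10 
   q7    q11   q7 
   q8    q12   q7 
 * q9     q6   q7 
   q10   q11  q10 
   q11   q12  q10 
   q12    q6  q10 
(> = start, * = accepting)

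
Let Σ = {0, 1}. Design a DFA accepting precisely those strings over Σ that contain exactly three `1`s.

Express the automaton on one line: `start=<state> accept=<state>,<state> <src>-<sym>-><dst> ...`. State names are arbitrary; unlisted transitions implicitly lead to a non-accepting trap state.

Count `1`s, saturating at 4: states s0 through s3 mean 0 through 3 `1`s seen; s4 means more than 3. Each `1` increments (capped at s4); other symbols loop. Accept from {s3}.
5 states suffice.
        0   1  
>  s0   s0  s1 
   s1   s1  s2 
   s2   s2  s3 
 * s3   s3  s4 
   s4   s4  s4 
(> = start, * = accepting)

start=s0 accept=s3 s0-0->s0 s0-1->s1 s1-0->s1 s1-1->s2 s2-0->s2 s2-1->s3 s3-0->s3 s3-1->s4 s4-0->s4 s4-1->s4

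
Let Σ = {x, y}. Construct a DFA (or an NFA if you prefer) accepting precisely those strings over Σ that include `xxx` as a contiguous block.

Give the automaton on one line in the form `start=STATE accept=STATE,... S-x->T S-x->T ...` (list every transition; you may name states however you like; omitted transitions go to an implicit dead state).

start=A accept=D A-x->B A-y->A B-x->C B-y->A C-x->D C-y->A D-x->D D-y->D

Track how much of `xxx` has been matched so far: state A is no progress, D is the absorbing accept state reached once `xxx` has occurred. Intermediate states record partial matches; on a mismatch, fall back to the longest reusable overlap.
A 4-state machine:
       x  y 
>  A   B  A 
   B   C  A 
   C   D  A 
 * D   D  D 
(> = start, * = accepting)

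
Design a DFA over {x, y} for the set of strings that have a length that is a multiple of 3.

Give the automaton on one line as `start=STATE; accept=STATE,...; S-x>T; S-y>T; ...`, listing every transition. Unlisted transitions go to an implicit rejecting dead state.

Only the length mod 3 matters, so use a 3-cycle: from any state, every input symbol moves to the next state, wrapping q2 back to q0. Mark q0 accepting.
A 3-state machine:
        x   y  
>* q0   q1  q1 
   q1   q2  q2 
   q2   q0  q0 
(> = start, * = accepting)

start=q0; accept=q0; q0-x>q1; q0-y>q1; q1-x>q2; q1-y>q2; q2-x>q0; q2-y>q0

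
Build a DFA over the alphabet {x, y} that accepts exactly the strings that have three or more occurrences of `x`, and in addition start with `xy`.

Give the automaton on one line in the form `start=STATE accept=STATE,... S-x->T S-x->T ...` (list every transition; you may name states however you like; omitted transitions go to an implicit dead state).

Handle the two conditions separately and then intersect. One (5 states) tracks the count of `x`s, saturating at 4; the other (4 states) tracks whether the input so far still matches the prefix `xy`. Each combined state is a pair, one component from each; accept when both components accept. Equivalent product states are then merged.
6 states suffice.
        x   y  
>  S0   S1  S2 
   S1   S2  S3 
   S2   S2  S2 
   S3   S4  S3 
   S4   S5  S4 
 * S5   S5  S5 
(> = start, * = accepting)

start=S0 accept=S5 S0-x->S1 S0-y->S2 S1-x->S2 S1-y->S3 S2-x->S2 S2-y->S2 S3-x->S4 S3-y->S3 S4-x->S5 S4-y->S4 S5-x->S5 S5-y->S5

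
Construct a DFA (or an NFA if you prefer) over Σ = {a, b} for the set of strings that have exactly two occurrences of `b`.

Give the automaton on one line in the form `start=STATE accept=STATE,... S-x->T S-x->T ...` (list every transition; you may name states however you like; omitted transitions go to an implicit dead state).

Only the number of `b`s matters, and only up to 3. Make a chain q0 → q1 → q2 → q3 advanced by each `b` (with q3 absorbing); every other symbol self-loops. The accepting set is {q2}.
        a   b  
>  q0   q0  q1 
   q1   q1  q2 
 * q2   q2  q3 
   q3   q3  q3 
(> = start, * = accepting)

start=q0 accept=q2 q0-a->q0 q0-b->q1 q1-a->q1 q1-b->q2 q2-a->q2 q2-b->q3 q3-a->q3 q3-b->q3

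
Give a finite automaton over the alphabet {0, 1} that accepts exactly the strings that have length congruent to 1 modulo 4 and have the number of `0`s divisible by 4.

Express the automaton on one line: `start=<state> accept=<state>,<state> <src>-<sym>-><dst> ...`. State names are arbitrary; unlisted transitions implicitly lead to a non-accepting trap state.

Build one automaton per condition and run them in lockstep. One (4 states) tracks the input length modulo 4; the other (4 states) tracks the count of `0`s modulo 4. Each combined state is a pair, one component from each; accept when both components accept.
With 16 states:
          0    1  
>  q0     q1   q2 
   q1     q3   q4 
 * q2     q4   q5 
   q3     q6   q7 
   q4     q7   q8 
   q5     q8   q9 
   q6     q0  q10 
   q7    q10  q11 
   q8    q11  q12 
   q9    q12   q0 
   q10    q2  q13 
   q11   q13  q14 
   q12   q14   q1 
   q13    q5  q15 
   q14   q15   q3 
   q15    q9   q6 
(> = start, * = accepting)

start=q0 accept=q2 q0-0->q1 q0-1->q2 q1-0->q3 q1-1->q4 q2-0->q4 q2-1->q5 q3-0->q6 q3-1->q7 q4-0->q7 q4-1->q8 q5-0->q8 q5-1->q9 q6-0->q0 q6-1->q10 q7-0->q10 q7-1->q11 q8-0->q11 q8-1->q12 q9-0->q12 q9-1->q0 q10-0->q2 q10-1->q13 q11-0->q13 q11-1->q14 q12-0->q14 q12-1->q1 q13-0->q5 q13-1->q15 q14-0->q15 q14-1->q3 q15-0->q9 q15-1->q6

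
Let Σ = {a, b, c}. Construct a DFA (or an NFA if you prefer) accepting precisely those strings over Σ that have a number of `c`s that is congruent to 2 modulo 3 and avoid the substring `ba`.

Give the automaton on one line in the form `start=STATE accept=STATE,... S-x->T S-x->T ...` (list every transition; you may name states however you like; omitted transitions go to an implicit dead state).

start=q0 accept=q5,q7 q0-a->q0 q0-b->q1 q0-c->q2 q1-a->q3 q1-b->q1 q1-c->q2 q2-a->q2 q2-b->q4 q2-c->q5 q3-a->q3 q3-b->q3 q3-c->q6 q4-a->q6 q4-b->q4 q4-c->q5 q5-a->q5 q5-b->q7 q5-c->q0 q6-a->q6 q6-b->q6 q6-c->q8 q7-a->q8 q7-b->q7 q7-c->q0 q8-a->q8 q8-b->q8 q8-c->q3

Handle the two conditions separately and then intersect. One (3 states) tracks the count of `c`s modulo 3; the other (3 states) tracks partial matches of the forbidden pattern `ba`. Each combined state is a pair, one component from each; accept when both components accept.
9 states suffice.
        a   b   c  
>  q0   q0  q1  q2 
   q1   q3  q1  q2 
   q2   q2  q4  q5 
   q3   q3  q3  q6 
   q4   q6  q4  q5 
 * q5   q5  q7  q0 
   q6   q6  q6  q8 
 * q7   q8  q7  q0 
   q8   q8  q8  q3 
(> = start, * = accepting)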